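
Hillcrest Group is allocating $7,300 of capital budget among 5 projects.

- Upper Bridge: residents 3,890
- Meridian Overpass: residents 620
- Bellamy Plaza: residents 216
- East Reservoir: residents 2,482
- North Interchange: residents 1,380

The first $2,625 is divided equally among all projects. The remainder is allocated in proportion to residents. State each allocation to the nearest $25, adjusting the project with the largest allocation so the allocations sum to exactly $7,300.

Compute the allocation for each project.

Upper Bridge: $2,625 | Meridian Overpass: $875 | Bellamy Plaza: $650 | East Reservoir: $1,875 | North Interchange: $1,275

First tranche $2,625 split equally: $525 each.
Remainder $4,675 by residents (total 8,588): Upper Bridge 2,117.58 → $2,125; Meridian Overpass 337.51 → $350; Bellamy Plaza 117.58 → $125; East Reservoir 1,351.11 → $1,350; North Interchange 751.22 → $750.
Rounding difference −$25 on remainder applied to Upper Bridge.
Totals: Upper Bridge $525 + $2,100 = $2,625; Meridian Overpass $525 + $350 = $875; Bellamy Plaza $525 + $125 = $650; East Reservoir $525 + $1,350 = $1,875; North Interchange $525 + $750 = $1,275.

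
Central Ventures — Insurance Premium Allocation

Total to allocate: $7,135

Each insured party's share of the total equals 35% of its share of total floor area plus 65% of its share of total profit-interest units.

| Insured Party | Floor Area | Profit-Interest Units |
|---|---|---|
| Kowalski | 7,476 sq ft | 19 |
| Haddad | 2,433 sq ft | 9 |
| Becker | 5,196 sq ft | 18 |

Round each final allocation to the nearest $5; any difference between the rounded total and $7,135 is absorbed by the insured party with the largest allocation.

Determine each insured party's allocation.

Floor area total 15,105; profit-interest units total 46.
Composite weights (35% floor area + 65% profit-interest units): Kowalski 0.4417; Haddad 0.1835; Becker 0.3747.
Pro-rata amounts: Kowalski 3,151.57; Haddad 1,309.62; Becker 2,673.81.
Rounded to nearest $5: Kowalski $3,150; Haddad $1,310; Becker $2,675. Sum = $7,135.
No rounding difference to absorb.

Kowalski: $3,150; Haddad: $1,310; Becker: $2,675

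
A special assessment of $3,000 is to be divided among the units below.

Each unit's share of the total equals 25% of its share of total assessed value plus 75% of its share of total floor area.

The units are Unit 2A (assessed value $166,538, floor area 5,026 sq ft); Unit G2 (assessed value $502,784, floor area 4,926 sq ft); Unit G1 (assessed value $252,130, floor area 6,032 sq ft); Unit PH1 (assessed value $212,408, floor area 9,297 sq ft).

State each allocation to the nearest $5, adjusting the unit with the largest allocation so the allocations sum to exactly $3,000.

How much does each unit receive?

Totals — assessed value 1,133,860, floor area 25,281.
Composite weights (25% assessed value + 75% floor area): Unit 2A 0.1858; Unit G2 0.2570; Unit G1 0.2345; Unit PH1 0.3226.
Pro-rata amounts: Unit 2A 557.47; Unit G2 770.98; Unit G1 703.62; Unit PH1 967.93.
Rounded to nearest $5: Unit 2A $555; Unit G2 $770; Unit G1 $705; Unit PH1 $970. Sum = $3,000.
No rounding difference to absorb.

Unit 2A: $555 | Unit G2: $770 | Unit G1: $705 | Unit PH1: $970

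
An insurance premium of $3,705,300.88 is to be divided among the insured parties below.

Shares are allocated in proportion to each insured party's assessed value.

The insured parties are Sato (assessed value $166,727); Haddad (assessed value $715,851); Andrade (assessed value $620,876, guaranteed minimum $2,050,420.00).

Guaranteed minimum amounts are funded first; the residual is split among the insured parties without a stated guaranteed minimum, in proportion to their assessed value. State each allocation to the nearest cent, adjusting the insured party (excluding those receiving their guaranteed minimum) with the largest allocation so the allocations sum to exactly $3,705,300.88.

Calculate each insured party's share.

Sato: $312,622.03; Haddad: $1,342,258.85; Andrade: $2,050,420.00

Minimums first: Andrade $2,050,420.00. Remaining pool $1,654,880.88.
Remaining pool split over remaining assessed value 882,578: Sato 312,622.0283 → $312,622.03; Haddad 1,342,258.8517 → $1,342,258.85.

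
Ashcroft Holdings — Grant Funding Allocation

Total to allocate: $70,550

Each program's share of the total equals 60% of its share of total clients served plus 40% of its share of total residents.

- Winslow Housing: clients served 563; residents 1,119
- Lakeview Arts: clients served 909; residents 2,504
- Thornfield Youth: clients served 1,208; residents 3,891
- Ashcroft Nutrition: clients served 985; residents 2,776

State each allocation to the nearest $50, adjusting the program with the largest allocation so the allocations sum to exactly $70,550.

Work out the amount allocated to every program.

Totals — clients served 3,665, residents 10,290.
Blended shares (60% clients served + 40% residents): Winslow Housing 0.1357; Lakeview Arts 0.2462; Thornfield Youth 0.3490; Ashcroft Nutrition 0.2692.
Unrounded shares: Winslow Housing 9,571.36; Lakeview Arts 17,365.90; Thornfield Youth 24,623.10; Ashcroft Nutrition 18,989.64.
Rounded to nearest $50: Winslow Housing $9,550; Lakeview Arts $17,350; Thornfield Youth $24,600; Ashcroft Nutrition $19,000. Sum = $70,500.
Difference $70,550 − $70,500 = +$50 applied to largest allocation (Thornfield Youth): Thornfield Youth becomes $24,650.

Winslow Housing: $9,550; Lakeview Arts: $17,350; Thornfield Youth: $24,650; Ashcroft Nutrition: $19,000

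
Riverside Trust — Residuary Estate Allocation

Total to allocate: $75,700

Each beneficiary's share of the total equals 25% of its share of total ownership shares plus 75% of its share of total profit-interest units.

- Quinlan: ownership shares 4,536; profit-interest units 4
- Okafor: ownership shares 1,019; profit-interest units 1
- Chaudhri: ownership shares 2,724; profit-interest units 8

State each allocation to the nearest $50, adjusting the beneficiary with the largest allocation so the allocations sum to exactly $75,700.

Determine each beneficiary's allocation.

Ownership shares total 8,279; profit-interest units total 13.
Blended shares (25% ownership shares + 75% profit-interest units): Quinlan 0.3677; Okafor 0.0885; Chaudhri 0.5438.
Raw shares: Quinlan 27,838.09; Okafor 6,696.64; Chaudhri 41,165.26.
Rounded to nearest $50: Quinlan $27,850; Okafor $6,700; Chaudhri $41,150. Sum = $75,700.
Sum already equals the total — no adjustment.

Quinlan: $27,850 · Okafor: $6,700 · Chaudhri: $41,150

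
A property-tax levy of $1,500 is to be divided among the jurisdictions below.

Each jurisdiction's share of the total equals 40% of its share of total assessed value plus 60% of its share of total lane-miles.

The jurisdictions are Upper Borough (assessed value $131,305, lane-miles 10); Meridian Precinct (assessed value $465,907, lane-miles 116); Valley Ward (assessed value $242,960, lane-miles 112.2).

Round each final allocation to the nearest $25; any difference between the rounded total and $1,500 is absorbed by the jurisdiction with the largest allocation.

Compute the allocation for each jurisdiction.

Upper Borough: $125 | Meridian Precinct: $775 | Valley Ward: $600

Totals — assessed value 840,172, lane-miles 238.2.
Blended shares (40% assessed value + 60% lane-miles): Upper Borough 0.0877; Meridian Precinct 0.5140; Valley Ward 0.3983.
Unrounded shares: Upper Borough 131.55; Meridian Precinct 771.01; Valley Ward 597.44.
At nearest $25: Upper Borough $125; Meridian Precinct $775; Valley Ward $600. Sum = $1,500.
Sum already equals the total — no adjustment.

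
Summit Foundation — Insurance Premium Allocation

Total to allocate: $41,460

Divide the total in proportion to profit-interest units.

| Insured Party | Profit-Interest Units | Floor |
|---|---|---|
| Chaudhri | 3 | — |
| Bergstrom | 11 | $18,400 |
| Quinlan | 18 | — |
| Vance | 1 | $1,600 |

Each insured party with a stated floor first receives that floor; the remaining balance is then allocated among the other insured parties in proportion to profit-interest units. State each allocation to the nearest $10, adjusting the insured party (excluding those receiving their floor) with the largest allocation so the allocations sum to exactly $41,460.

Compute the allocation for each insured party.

Chaudhri: $3,070 | Bergstrom: $18,400 | Quinlan: $18,390 | Vance: $1,600

Guaranteed amounts: Bergstrom $18,400; Vance $1,600. Residual $21,460.
Residual split over remaining profit-interest units 21: Chaudhri 3,065.71 → $3,070; Quinlan 18,394.29 → $18,390.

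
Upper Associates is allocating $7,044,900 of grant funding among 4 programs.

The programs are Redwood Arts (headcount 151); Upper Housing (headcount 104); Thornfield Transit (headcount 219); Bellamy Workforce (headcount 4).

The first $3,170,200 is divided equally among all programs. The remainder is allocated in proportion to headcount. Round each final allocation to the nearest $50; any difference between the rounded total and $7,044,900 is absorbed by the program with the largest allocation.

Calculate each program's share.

Redwood Arts: $2,016,550 | Upper Housing: $1,635,600 | Thornfield Transit: $2,567,800 | Bellamy Workforce: $824,950

Equal tier: $3,170,200 ÷ 4 = $792,550 apiece.
Remainder $3,874,700 by headcount (total 478): Redwood Arts 1,224,016.11 → $1,224,000; Upper Housing 843,030.96 → $843,050; Thornfield Transit 1,775,228.66 → $1,775,250; Bellamy Workforce 32,424.27 → $32,400.
Totals: Redwood Arts $792,550 + $1,224,000 = $2,016,550; Upper Housing $792,550 + $843,050 = $1,635,600; Thornfield Transit $792,550 + $1,775,250 = $2,567,800; Bellamy Workforce $792,550 + $32,400 = $824,950.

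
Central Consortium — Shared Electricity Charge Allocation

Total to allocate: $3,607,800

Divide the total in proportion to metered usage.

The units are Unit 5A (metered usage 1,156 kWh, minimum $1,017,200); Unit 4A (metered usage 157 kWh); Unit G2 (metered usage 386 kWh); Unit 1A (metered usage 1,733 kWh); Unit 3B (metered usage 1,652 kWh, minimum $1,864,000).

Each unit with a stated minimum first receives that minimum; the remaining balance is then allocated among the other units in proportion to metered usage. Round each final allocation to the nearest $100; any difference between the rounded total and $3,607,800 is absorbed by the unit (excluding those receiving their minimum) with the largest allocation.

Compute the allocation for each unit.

Minimums first: Unit 5A $1,017,200; Unit 3B $1,864,000. Remaining pool $726,600.
Remaining pool split over remaining metered usage 2,276: Unit 4A 50,121.35 → $50,100; Unit G2 123,228.30 → $123,200; Unit 1A 553,250.35 → $553,300.

Unit 5A: $1,017,200 | Unit 4A: $50,100 | Unit G2: $123,200 | Unit 1A: $553,300 | Unit 3B: $1,864,000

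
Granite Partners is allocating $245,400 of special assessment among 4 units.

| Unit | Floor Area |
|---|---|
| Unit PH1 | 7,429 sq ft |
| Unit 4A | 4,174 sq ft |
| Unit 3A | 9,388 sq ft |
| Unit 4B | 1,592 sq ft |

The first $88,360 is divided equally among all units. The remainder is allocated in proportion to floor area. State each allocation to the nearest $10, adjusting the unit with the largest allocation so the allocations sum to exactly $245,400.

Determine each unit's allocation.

Equal tier: $88,360 ÷ 4 = $22,090 apiece.
Remainder $157,040 by floor area (total 22,583): Unit PH1 51,660.55 → $51,660; Unit 4A 29,025.59 → $29,030; Unit 3A 65,283.24 → $65,280; Unit 4B 11,070.61 → $11,070.
Totals: Unit PH1 $22,090 + $51,660 = $73,750; Unit 4A $22,090 + $29,030 = $51,120; Unit 3A $22,090 + $65,280 = $87,370; Unit 4B $22,090 + $11,070 = $33,160.

Unit PH1: $73,750 | Unit 4A: $51,120 | Unit 3A: $87,370 | Unit 4B: $33,160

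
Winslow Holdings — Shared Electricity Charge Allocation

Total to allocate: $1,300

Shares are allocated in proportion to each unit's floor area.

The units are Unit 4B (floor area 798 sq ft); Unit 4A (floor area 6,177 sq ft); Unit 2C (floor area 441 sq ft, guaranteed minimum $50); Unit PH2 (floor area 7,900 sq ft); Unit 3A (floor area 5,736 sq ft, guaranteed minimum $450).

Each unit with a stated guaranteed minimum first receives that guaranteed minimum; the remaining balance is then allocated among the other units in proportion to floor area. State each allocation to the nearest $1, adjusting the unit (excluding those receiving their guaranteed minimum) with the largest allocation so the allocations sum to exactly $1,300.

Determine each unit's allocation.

Minimums first: Unit 2C $50; Unit 3A $450. Residual $800.
Residual split over remaining floor area 14,875: Unit 4B 42.92 → $43; Unit 4A 332.21 → $332; Unit PH2 424.87 → $425.

Unit 4B: $43 · Unit 4A: $332 · Unit 2C: $50 · Unit PH2: $425 · Unit 3A: $450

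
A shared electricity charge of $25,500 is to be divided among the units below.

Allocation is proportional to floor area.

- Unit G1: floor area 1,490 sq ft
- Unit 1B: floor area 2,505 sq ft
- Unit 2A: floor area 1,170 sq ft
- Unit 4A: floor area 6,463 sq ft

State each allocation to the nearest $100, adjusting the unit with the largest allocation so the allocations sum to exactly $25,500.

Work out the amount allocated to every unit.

Unit G1: $3,300 | Unit 1B: $5,500 | Unit 2A: $2,600 | Unit 4A: $14,100

Sum of floor area: 11,628.
Unrounded shares: Unit G1 1,490/11,628 × $25,500 = 3,267.54; Unit 1B 2,505/11,628 × $25,500 = 5,493.42; Unit 2A 1,170/11,628 × $25,500 = 2,565.79; Unit 4A 6,463/11,628 × $25,500 = 14,173.25.
At nearest $100: Unit G1 $3,300; Unit 1B $5,500; Unit 2A $2,600; Unit 4A $14,200. Sum = $25,600.
Difference $25,500 − $25,600 = −$100 applied to largest allocation (Unit 4A): Unit 4A becomes $14,100.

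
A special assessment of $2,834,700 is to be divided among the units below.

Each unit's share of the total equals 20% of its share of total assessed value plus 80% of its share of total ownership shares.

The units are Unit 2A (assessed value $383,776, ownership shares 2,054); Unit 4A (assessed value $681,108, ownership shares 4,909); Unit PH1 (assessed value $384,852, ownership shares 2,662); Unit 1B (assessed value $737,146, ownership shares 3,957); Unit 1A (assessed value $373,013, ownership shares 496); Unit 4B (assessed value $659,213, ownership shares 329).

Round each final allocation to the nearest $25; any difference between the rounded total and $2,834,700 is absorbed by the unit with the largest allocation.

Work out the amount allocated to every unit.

Assessed value total 3,219,108; ownership shares total 14,407.
Blended shares (20% assessed value + 80% ownership shares): Unit 2A 0.1379; Unit 4A 0.3149; Unit PH1 0.1717; Unit 1B 0.2655; Unit 1A 0.0507; Unit 4B 0.0592.
Pro-rata amounts: Unit 2A 390,903.12; Unit 4A 892,664.83; Unit PH1 486,795.97; Unit 1B 752,682.80; Unit 1A 143,767.75; Unit 4B 167,885.53.
At nearest $25: Unit 2A $390,900; Unit 4A $892,675; Unit PH1 $486,800; Unit 1B $752,675; Unit 1A $143,775; Unit 4B $167,875. Sum = $2,834,700.
No rounding difference to absorb.

Unit 2A: $390,900 · Unit 4A: $892,675 · Unit PH1: $486,800 · Unit 1B: $752,675 · Unit 1A: $143,775 · Unit 4B: $167,875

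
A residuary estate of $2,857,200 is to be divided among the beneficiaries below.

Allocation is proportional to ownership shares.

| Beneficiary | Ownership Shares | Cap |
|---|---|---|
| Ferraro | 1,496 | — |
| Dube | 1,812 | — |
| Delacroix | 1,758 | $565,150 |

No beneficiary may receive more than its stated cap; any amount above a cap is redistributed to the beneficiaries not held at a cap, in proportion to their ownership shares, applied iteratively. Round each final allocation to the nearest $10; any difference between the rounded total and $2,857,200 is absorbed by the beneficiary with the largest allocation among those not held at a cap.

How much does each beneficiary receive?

Ferraro: $1,036,550 · Dube: $1,255,500 · Delacroix: $565,150

Ownership shares total: 5,066.
Proportional shares (ignoring caps): Ferraro 843,736.91; Dube 1,021,959.42; Delacroix 991,503.67.
Capped: Delacroix ($565,150); residual $2,292,050 reallocated over remaining ownership shares 3,308.
Shares after redistribution: Ferraro 1,036,549.82 → $1,036,550; Dube 1,255,500.18 → $1,255,500.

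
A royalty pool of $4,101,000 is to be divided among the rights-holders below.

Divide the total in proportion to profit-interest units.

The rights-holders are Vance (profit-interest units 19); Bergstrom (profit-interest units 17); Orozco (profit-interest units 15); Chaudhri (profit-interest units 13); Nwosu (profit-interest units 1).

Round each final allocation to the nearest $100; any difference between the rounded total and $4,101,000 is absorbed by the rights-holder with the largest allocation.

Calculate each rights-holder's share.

Profit-interest units total: 65.
Pro-rata amounts: Vance 19/65 × $4,101,000 = 1,198,753.85; Bergstrom 17/65 × $4,101,000 = 1,072,569.23; Orozco 15/65 × $4,101,000 = 946,384.62; Chaudhri 13/65 × $4,101,000 = 820,200.00; Nwosu 1/65 × $4,101,000 = 63,092.31.
At nearest $100: Vance $1,198,800; Bergstrom $1,072,600; Orozco $946,400; Chaudhri $820,200; Nwosu $63,100. Sum = $4,101,100.
Difference $4,101,000 − $4,101,100 = −$100 applied to largest allocation (Vance): Vance becomes $1,198,700.

Vance: $1,198,700 | Bergstrom: $1,072,600 | Orozco: $946,400 | Chaudhri: $820,200 | Nwosu: $63,100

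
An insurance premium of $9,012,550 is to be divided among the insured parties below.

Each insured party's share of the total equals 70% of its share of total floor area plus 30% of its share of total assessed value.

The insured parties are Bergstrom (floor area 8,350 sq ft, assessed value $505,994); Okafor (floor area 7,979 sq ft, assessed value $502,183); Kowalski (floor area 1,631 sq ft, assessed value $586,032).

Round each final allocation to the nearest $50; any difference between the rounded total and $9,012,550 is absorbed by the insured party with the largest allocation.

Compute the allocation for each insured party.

Floor area total 17,960; assessed value total 1,594,209.
Composite weights (70% floor area + 30% assessed value): Bergstrom 0.4207; Okafor 0.4055; Kowalski 0.1738.
Unrounded shares: Bergstrom 3,791,254.80; Okafor 3,654,470.71; Kowalski 1,566,824.49.
At nearest $50: Bergstrom $3,791,250; Okafor $3,654,450; Kowalski $1,566,800. Sum = $9,012,500.
Difference $9,012,550 − $9,012,500 = +$50 applied to largest allocation (Bergstrom): Bergstrom becomes $3,791,300.

Bergstrom: $3,791,300 | Okafor: $3,654,450 | Kowalski: $1,566,800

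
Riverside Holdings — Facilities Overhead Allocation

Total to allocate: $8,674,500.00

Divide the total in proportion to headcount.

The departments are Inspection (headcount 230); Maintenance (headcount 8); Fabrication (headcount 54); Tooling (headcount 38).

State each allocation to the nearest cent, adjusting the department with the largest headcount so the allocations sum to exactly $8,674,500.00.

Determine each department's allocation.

Combined headcount = 230 + 8 + 54 + 38 = 330.
Proportional shares: Inspection 6,045,863.6364; Maintenance 210,290.9091; Fabrication 1,419,463.6364; Tooling 998,881.8182.
After rounding (cent): Inspection $6,045,863.64; Maintenance $210,290.91; Fabrication $1,419,463.64; Tooling $998,881.82. Sum = $8,674,500.01.
Difference $8,674,500.00 − $8,674,500.01 = −$0.01 applied to largest headcount (Inspection): Inspection becomes $6,045,863.63.

Inspection: $6,045,863.63 · Maintenance: $210,290.91 · Fabrication: $1,419,463.64 · Tooling: $998,881.82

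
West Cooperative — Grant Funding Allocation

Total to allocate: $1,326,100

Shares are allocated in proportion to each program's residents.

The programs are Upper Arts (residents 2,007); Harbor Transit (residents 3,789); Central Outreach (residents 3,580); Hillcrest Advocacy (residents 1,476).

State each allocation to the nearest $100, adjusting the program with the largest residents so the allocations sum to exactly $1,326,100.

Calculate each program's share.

Upper Arts: $245,300 | Harbor Transit: $462,900 | Central Outreach: $437,500 | Hillcrest Advocacy: $180,400

Sum of residents: 10,852.
Proportional shares: Upper Arts 2,007/10,852 × $1,326,100 = 245,252.74; Harbor Transit 3,789/10,852 × $1,326,100 = 463,010.77; Central Outreach 3,580/10,852 × $1,326,100 = 437,471.25; Hillcrest Advocacy 1,476/10,852 × $1,326,100 = 180,365.24.
Rounded to nearest $100: Upper Arts $245,300; Harbor Transit $463,000; Central Outreach $437,500; Hillcrest Advocacy $180,400. Sum = $1,326,200.
Difference $1,326,100 − $1,326,200 = −$100 applied to largest residents (Harbor Transit): Harbor Transit becomes $462,900.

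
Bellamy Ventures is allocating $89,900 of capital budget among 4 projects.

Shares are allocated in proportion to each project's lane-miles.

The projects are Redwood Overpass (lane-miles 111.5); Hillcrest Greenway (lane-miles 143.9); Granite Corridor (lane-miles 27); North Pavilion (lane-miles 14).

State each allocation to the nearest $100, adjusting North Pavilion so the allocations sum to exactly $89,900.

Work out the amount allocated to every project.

Redwood Overpass: $33,800 | Hillcrest Greenway: $43,600 | Granite Corridor: $8,200 | North Pavilion: $4,300

Combined lane-miles = 296.4.
Proportional shares: Redwood Overpass 111.5/296.4 × $89,900 = 33,818.66; Hillcrest Greenway 143.9/296.4 × $89,900 = 43,645.78; Granite Corridor 27/296.4 × $89,900 = 8,189.27; North Pavilion 14/296.4 × $89,900 = 4,246.29.
Rounded to nearest $100: Redwood Overpass $33,800; Hillcrest Greenway $43,600; Granite Corridor $8,200; North Pavilion $4,200. Sum = $89,800.
Difference $89,900 − $89,800 = +$100 applied to North Pavilion: North Pavilion becomes $4,300.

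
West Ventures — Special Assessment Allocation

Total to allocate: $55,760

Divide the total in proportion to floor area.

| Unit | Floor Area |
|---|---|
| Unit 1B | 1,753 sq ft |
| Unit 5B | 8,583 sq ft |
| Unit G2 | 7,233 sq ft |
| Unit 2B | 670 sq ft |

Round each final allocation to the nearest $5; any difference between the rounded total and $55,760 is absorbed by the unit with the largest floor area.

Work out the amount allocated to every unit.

Total floor area = 18,239.
Pro-rata amounts: Unit 1B 1,753/18,239 × $55,760 = 5,359.25; Unit 5B 8,583/18,239 × $55,760 = 26,239.82; Unit G2 7,233/18,239 × $55,760 = 22,112.62; Unit 2B 670/18,239 × $55,760 = 2,048.31.
After rounding ($5): Unit 1B $5,360; Unit 5B $26,240; Unit G2 $22,115; Unit 2B $2,050. Sum = $55,765.
Difference $55,760 − $55,765 = −$5 applied to largest floor area (Unit 5B): Unit 5B becomes $26,235.

Unit 1B: $5,360; Unit 5B: $26,235; Unit G2: $22,115; Unit 2B: $2,050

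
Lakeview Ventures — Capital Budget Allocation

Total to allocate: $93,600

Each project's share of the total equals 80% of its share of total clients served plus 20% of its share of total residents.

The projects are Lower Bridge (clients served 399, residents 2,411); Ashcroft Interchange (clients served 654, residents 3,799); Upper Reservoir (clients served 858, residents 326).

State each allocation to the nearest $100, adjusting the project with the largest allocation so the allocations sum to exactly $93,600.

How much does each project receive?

Clients served total 1,911; residents total 6,536.
Blended shares (80% clients served + 20% residents): Lower Bridge 0.2408; Ashcroft Interchange 0.3900; Upper Reservoir 0.3692.
Proportional shares: Lower Bridge 22,539.72; Ashcroft Interchange 36,506.98; Upper Reservoir 34,553.30.
At nearest $100: Lower Bridge $22,500; Ashcroft Interchange $36,500; Upper Reservoir $34,600. Sum = $93,600.
Sum already equals the total — no adjustment.

Lower Bridge: $22,500; Ashcroft Interchange: $36,500; Upper Reservoir: $34,600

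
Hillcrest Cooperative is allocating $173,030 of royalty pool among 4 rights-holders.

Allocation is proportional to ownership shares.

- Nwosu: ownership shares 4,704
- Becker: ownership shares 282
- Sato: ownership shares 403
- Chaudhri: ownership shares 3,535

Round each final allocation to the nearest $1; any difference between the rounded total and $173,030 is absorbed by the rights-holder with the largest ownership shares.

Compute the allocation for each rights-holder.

Nwosu: $91,207; Becker: $5,468; Sato: $7,814; Chaudhri: $68,541

Total ownership shares = 4,704 + 282 + 403 + 3,535 = 8,924.
Pro-rata amounts: Nwosu 91,207.21; Becker 5,467.78; Sato 7,813.88; Chaudhri 68,541.13.
Rounded to nearest $1: Nwosu $91,207; Becker $5,468; Sato $7,814; Chaudhri $68,541. Sum = $173,030.
Sum already equals the total — no adjustment.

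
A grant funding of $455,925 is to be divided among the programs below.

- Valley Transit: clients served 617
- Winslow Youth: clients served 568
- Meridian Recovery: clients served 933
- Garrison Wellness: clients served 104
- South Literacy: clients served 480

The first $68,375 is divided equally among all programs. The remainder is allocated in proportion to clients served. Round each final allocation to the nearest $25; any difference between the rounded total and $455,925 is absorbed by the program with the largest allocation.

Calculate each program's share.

Valley Transit: $102,175 · Winslow Youth: $95,150 · Meridian Recovery: $147,475 · Garrison Wellness: $28,600 · South Literacy: $82,525

$68,375 shared equally gives $13,675 per program.
Remainder $387,550 by clients served (total 2,702): Valley Transit 88,496.80 → $88,500; Winslow Youth 81,468.69 → $81,475; Meridian Recovery 133,820.93 → $133,825; Garrison Wellness 14,916.80 → $14,925; South Literacy 68,846.78 → $68,850.
Rounding difference −$25 on remainder applied to Meridian Recovery.
Totals: Valley Transit $13,675 + $88,500 = $102,175; Winslow Youth $13,675 + $81,475 = $95,150; Meridian Recovery $13,675 + $133,800 = $147,475; Garrison Wellness $13,675 + $14,925 = $28,600; South Literacy $13,675 + $68,850 = $82,525.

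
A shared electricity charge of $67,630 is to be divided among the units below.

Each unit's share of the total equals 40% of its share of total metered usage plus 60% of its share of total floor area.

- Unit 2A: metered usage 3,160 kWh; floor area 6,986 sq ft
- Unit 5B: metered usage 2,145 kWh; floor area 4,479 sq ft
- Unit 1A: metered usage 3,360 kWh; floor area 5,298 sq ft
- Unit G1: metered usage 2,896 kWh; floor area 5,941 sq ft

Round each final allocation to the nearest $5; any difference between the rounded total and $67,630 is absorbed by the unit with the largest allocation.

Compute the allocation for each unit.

Totals — metered usage 11,561, floor area 22,704.
Blended shares (40% metered usage + 60% floor area): Unit 2A 0.2940; Unit 5B 0.1926; Unit 1A 0.2563; Unit G1 0.2572.
Raw shares: Unit 2A 19,880.01; Unit 5B 13,024.31; Unit 1A 17,331.10; Unit G1 17,394.58.
Rounded to nearest $5: Unit 2A $19,880; Unit 5B $13,025; Unit 1A $17,330; Unit G1 $17,395. Sum = $67,630.
Rounded total matches; no reconciliation needed.

Unit 2A: $19,880 | Unit 5B: $13,025 | Unit 1A: $17,330 | Unit G1: $17,395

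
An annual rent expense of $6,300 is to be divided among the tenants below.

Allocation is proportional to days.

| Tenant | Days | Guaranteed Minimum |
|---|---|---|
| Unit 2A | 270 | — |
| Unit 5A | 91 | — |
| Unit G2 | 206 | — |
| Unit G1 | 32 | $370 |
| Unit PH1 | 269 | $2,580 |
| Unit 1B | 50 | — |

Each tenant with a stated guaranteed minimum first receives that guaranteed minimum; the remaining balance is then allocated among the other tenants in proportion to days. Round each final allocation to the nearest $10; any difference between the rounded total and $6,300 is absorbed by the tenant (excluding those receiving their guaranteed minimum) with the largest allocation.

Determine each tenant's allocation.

Unit 2A: $1,470 · Unit 5A: $490 · Unit G2: $1,120 · Unit G1: $370 · Unit PH1: $2,580 · Unit 1B: $270

Minimums first: Unit G1 $370; Unit PH1 $2,580. Balance $3,350.
Balance split over remaining days 617: Unit 2A 1,465.96 → $1,470; Unit 5A 494.08 → $490; Unit G2 1,118.48 → $1,120; Unit 1B 271.47 → $270.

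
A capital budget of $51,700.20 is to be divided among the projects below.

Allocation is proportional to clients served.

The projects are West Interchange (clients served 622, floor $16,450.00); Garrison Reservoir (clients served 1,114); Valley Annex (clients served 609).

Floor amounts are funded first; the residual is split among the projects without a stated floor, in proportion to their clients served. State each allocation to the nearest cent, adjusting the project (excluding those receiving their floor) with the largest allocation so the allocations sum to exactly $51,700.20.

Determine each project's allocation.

West Interchange: $16,450.00; Garrison Reservoir: $22,790.90; Valley Annex: $12,459.30

Guaranteed amounts: West Interchange $16,450.00. Remaining pool $35,250.20.
Remaining pool split over remaining clients served 1,723: Garrison Reservoir 22,790.9012 → $22,790.90; Valley Annex 12,459.2988 → $12,459.30.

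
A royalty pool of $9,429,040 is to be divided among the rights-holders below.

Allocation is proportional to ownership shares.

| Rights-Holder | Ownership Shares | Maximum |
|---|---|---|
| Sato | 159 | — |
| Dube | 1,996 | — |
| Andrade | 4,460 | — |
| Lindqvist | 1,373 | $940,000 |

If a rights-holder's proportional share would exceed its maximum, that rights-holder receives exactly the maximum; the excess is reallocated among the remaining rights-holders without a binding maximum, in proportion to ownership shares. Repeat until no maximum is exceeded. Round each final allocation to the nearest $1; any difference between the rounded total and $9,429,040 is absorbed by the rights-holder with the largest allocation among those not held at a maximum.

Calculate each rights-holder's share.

Sato: $204,045 | Dube: $2,561,470 | Andrade: $5,723,525 | Lindqvist: $940,000

Ownership shares total: 7,988.
Proportional shares (ignoring caps): Sato 187,683.70; Dube 2,356,079.60; Andrade 5,264,586.68; Lindqvist 1,620,690.03.
Held at cap: Lindqvist ($940,000); remaining pool $8,489,040 reallocated over remaining ownership shares 6,615.
Shares after redistribution: Sato 204,044.95 → $204,045; Dube 2,561,469.97 → $2,561,470; Andrade 5,723,525.08 → $5,723,525.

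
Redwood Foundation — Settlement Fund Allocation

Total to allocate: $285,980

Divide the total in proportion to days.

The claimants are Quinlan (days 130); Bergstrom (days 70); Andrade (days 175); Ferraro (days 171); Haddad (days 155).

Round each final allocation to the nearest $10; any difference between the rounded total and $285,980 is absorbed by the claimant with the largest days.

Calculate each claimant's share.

Quinlan: $53,030 · Bergstrom: $28,560 · Andrade: $71,400 · Ferraro: $69,760 · Haddad: $63,230

Combined days = 701.
Unrounded shares: Quinlan 130/701 × $285,980 = 53,034.81; Bergstrom 70/701 × $285,980 = 28,557.20; Andrade 175/701 × $285,980 = 71,393.01; Ferraro 171/701 × $285,980 = 69,761.17; Haddad 155/701 × $285,980 = 63,233.81.
At nearest $10: Quinlan $53,030; Bergstrom $28,560; Andrade $71,390; Ferraro $69,760; Haddad $63,230. Sum = $285,970.
Difference $285,980 − $285,970 = +$10 applied to largest days (Andrade): Andrade becomes $71,400.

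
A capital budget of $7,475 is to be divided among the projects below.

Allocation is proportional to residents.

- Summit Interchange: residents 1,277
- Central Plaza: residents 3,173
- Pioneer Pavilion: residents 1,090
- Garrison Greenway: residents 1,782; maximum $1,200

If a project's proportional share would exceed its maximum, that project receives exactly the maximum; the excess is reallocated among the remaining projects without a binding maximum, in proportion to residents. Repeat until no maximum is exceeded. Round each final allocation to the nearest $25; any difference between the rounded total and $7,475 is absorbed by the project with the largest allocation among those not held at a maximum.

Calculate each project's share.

Summit Interchange: $1,450; Central Plaza: $3,600; Pioneer Pavilion: $1,225; Garrison Greenway: $1,200

Sum of residents: 7,322.
Unconstrained shares: Summit Interchange 1,303.68; Central Plaza 3,239.30; Pioneer Pavilion 1,112.78; Garrison Greenway 1,819.24.
Cap binds for Garrison Greenway ($1,200); remaining pool $6,275 reallocated over remaining residents 5,540.
Shares after redistribution: Summit Interchange 1,446.42 → $1,450; Central Plaza 3,593.97 → $3,600; Pioneer Pavilion 1,234.61 → $1,225.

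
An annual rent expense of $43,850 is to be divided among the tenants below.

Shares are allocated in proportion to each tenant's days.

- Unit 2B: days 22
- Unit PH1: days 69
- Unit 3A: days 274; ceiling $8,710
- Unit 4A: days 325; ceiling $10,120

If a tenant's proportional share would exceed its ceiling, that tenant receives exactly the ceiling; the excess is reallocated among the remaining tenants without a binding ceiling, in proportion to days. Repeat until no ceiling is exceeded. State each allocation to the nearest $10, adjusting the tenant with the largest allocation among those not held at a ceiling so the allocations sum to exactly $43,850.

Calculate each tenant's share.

Unit 2B: $6,050 | Unit PH1: $18,970 | Unit 3A: $8,710 | Unit 4A: $10,120

Days total: 690.
Proportional shares (ignoring caps): Unit 2B 1,398.12; Unit PH1 4,385.00; Unit 3A 17,412.90; Unit 4A 20,653.99.
Held at cap: Unit 3A ($8,710), Unit 4A ($10,120); residual $25,020 reallocated over remaining days 91.
Remaining shares: Unit 2B 6,048.79 → $6,050; Unit PH1 18,971.21 → $18,970.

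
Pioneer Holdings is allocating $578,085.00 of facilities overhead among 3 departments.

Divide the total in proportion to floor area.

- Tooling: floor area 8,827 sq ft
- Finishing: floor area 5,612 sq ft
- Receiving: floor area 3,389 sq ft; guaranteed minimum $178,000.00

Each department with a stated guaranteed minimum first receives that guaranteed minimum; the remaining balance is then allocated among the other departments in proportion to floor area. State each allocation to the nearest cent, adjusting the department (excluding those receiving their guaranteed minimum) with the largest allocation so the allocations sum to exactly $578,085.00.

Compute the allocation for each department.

Guaranteed amounts: Receiving $178,000.00. Balance $400,085.00.
Balance split over remaining floor area 14,439: Tooling 244,584.1329 → $244,584.13; Finishing 155,500.8671 → $155,500.87.

Tooling: $244,584.13 · Finishing: $155,500.87 · Receiving: $178,000.00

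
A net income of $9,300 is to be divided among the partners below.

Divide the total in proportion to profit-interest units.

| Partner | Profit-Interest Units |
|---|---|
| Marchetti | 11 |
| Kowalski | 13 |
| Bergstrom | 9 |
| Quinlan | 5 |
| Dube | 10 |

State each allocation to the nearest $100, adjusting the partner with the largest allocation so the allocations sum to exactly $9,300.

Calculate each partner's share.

Total profit-interest units = 48.
Unrounded shares: Marchetti 11/48 × $9,300 = 2,131.25; Kowalski 13/48 × $9,300 = 2,518.75; Bergstrom 9/48 × $9,300 = 1,743.75; Quinlan 5/48 × $9,300 = 968.75; Dube 10/48 × $9,300 = 1,937.50.
At nearest $100: Marchetti $2,100; Kowalski $2,500; Bergstrom $1,700; Quinlan $1,000; Dube $1,900. Sum = $9,200.
Difference $9,300 − $9,200 = +$100 applied to largest allocation (Kowalski): Kowalski becomes $2,600.

Marchetti: $2,100; Kowalski: $2,600; Bergstrom: $1,700; Quinlan: $1,000; Dube: $1,900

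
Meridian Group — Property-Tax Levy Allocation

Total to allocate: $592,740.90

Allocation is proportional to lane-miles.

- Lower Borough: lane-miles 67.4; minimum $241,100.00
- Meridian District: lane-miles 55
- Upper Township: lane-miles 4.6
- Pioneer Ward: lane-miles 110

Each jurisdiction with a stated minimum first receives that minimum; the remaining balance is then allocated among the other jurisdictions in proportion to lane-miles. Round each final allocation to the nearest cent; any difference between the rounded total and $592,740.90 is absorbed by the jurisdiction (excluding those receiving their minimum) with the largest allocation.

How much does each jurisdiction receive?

Lower Borough: $241,100.00 | Meridian District: $114,034.49 | Upper Township: $9,537.43 | Pioneer Ward: $228,068.98

Fund the minimums — Lower Borough $241,100.00. Residual $351,640.90.
Residual split over remaining lane-miles 169.6: Meridian District 114,034.4900 → $114,034.49; Upper Township 9,537.4301 → $9,537.43; Pioneer Ward 228,068.9800 → $228,068.98.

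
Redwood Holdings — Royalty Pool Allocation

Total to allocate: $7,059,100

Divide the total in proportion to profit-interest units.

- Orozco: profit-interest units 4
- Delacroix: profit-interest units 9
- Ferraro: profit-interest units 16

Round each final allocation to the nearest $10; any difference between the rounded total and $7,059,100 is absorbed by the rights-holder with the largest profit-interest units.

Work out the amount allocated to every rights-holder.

Orozco: $973,670 · Delacroix: $2,190,760 · Ferraro: $3,894,670

Total profit-interest units = 29.
Unrounded shares: Orozco 4/29 × $7,059,100 = 973,668.97; Delacroix 9/29 × $7,059,100 = 2,190,755.17; Ferraro 16/29 × $7,059,100 = 3,894,675.86.
After rounding ($10): Orozco $973,670; Delacroix $2,190,760; Ferraro $3,894,680. Sum = $7,059,110.
Difference $7,059,100 − $7,059,110 = −$10 applied to largest profit-interest units (Ferraro): Ferraro becomes $3,894,670.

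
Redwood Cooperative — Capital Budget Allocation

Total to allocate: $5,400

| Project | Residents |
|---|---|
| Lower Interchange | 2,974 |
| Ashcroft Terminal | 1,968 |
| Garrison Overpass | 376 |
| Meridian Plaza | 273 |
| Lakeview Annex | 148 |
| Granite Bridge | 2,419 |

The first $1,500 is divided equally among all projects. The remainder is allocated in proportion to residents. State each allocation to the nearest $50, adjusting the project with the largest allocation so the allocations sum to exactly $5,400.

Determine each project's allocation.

$1,500 shared equally gives $250 per project.
Remainder $3,900 by residents (total 8,158): Lower Interchange 1,421.75 → $1,400; Ashcroft Terminal 940.82 → $950; Garrison Overpass 179.75 → $200; Meridian Plaza 130.51 → $150; Lakeview Annex 70.75 → $50; Granite Bridge 1,156.42 → $1,150.
Totals: Lower Interchange $250 + $1,400 = $1,650; Ashcroft Terminal $250 + $950 = $1,200; Garrison Overpass $250 + $200 = $450; Meridian Plaza $250 + $150 = $400; Lakeview Annex $250 + $50 = $300; Granite Bridge $250 + $1,150 = $1,400.

Lower Interchange: $1,650 | Ashcroft Terminal: $1,200 | Garrison Overpass: $450 | Meridian Plaza: $400 | Lakeview Annex: $300 | Granite Bridge: $1,400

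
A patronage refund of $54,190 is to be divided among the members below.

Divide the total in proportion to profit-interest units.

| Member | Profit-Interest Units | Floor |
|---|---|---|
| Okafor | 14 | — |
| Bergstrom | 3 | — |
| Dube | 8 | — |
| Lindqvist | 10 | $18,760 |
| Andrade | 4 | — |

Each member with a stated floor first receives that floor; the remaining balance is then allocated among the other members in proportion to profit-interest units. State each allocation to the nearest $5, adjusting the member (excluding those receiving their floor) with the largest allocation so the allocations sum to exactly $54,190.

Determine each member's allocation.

Okafor: $17,105; Bergstrom: $3,665; Dube: $9,775; Lindqvist: $18,760; Andrade: $4,885

Minimums first: Lindqvist $18,760. Balance $35,430.
Balance split over remaining profit-interest units 29: Okafor 17,104.14 → $17,105; Bergstrom 3,665.17 → $3,665; Dube 9,773.79 → $9,775; Andrade 4,886.90 → $4,885.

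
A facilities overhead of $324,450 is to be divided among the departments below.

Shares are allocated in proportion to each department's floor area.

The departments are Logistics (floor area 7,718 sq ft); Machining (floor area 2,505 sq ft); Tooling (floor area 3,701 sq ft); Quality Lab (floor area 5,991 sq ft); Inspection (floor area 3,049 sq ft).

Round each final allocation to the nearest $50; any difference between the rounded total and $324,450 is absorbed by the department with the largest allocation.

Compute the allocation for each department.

Combined floor area = 22,964.
Pro-rata amounts: Logistics 7,718/22,964 × $324,450 = 109,044.81; Machining 2,505/22,964 × $324,450 = 35,392.23; Tooling 3,701/22,964 × $324,450 = 52,290.08; Quality Lab 5,991/22,964 × $324,450 = 84,644.66; Inspection 3,049/22,964 × $324,450 = 43,078.21.
At nearest $50: Logistics $109,050; Machining $35,400; Tooling $52,300; Quality Lab $84,650; Inspection $43,100. Sum = $324,500.
Difference $324,450 − $324,500 = −$50 applied to largest allocation (Logistics): Logistics becomes $109,000.

Logistics: $109,000; Machining: $35,400; Tooling: $52,300; Quality Lab: $84,650; Inspection: $43,100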